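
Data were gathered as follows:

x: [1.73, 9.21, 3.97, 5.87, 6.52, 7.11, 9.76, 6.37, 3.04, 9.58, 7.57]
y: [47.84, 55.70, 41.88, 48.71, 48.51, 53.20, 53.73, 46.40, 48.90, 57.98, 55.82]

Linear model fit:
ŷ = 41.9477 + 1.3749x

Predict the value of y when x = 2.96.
ŷ = 46.0174

To predict y for x = 2.96, substitute into the regression equation:

ŷ = 41.9477 + 1.3749 × 2.96
ŷ = 41.9477 + 4.0697
ŷ = 46.0174

This is the fitted mean response at that x — an individual observation would come with a wider prediction interval.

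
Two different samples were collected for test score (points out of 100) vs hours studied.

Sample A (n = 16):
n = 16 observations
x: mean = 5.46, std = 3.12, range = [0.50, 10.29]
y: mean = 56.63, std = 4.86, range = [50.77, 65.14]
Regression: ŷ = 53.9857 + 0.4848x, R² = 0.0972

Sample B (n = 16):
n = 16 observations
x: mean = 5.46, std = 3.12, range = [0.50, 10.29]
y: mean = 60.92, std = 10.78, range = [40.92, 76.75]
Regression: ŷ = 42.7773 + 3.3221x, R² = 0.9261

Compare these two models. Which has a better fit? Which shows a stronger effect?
Model B has the better fit (R² = 0.9261 vs 0.0972). Model B shows the stronger effect (|β₁| = 3.3221 vs 0.4848).

Model Comparison:

Which explains more variance? (R²)
- Model A: R² = 0.0972 → 9.72% of variance in test score explained
- Model B: R² = 0.9261 → 92.61% of variance in test score explained
- 0.9261 > 0.0972 → Model B has the better fit

Effect size (slope magnitude):
- Model A: β₁ = 0.4848 → predicted test score rises 0.4848 points per additional hour of study time
- Model B: β₁ = 3.3221 → predicted test score rises 3.3221 points per additional hour of study time
- |0.4848| < |3.3221| → Model B shows the stronger marginal effect

Note: A steeper slope doesn't make a better model if the scatter around the line is large.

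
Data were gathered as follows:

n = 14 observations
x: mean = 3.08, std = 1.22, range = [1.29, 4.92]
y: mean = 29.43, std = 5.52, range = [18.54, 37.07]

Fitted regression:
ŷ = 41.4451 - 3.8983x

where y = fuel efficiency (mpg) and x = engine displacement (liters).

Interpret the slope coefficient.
On average, fuel efficiency is about 3.8983 mpg lower for every extra liter of engine displacement.

The slope coefficient β₁ = -3.8983 represents the marginal effect of engine displacement on fuel efficiency.

Interpretation:
- Engine displacement up by 1 liter → predicted fuel efficiency decreases by 3.8983 mpg
- This is a linear approximation: the same per-unit change is assumed across the whole observed x range

(β₀ = 41.4451 is the fitted value at x = 0 and is not part of the slope interpretation.)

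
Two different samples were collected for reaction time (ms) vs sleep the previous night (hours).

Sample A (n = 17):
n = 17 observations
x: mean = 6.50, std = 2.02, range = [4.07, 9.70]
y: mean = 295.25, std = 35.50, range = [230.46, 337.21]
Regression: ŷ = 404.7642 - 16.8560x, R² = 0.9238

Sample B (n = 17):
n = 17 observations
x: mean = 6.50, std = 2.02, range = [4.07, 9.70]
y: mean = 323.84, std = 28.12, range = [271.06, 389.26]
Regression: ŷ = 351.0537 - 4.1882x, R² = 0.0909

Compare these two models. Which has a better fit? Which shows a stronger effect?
Model A has the better fit (R² = 0.9238 vs 0.0909). Model A shows the stronger effect (|β₁| = 16.8560 vs 4.1882).

Model Comparison:

Which explains more variance? (R²)
- Model A: R² = 0.9238 → 92.38% of variance in reaction time explained
- Model B: R² = 0.0909 → 9.09% of variance in reaction time explained
- 0.9238 > 0.0909 → Model A has the better fit

Effect size (slope magnitude):
- Model A: β₁ = -16.8560 → predicted reaction time falls 16.8560 ms per additional hour of sleep
- Model B: β₁ = -4.1882 → predicted reaction time falls 4.1882 ms per additional hour of sleep
- |-16.8560| > |-4.1882| → Model A shows the stronger marginal effect

Notes:
- A better fit (higher R²) doesn't necessarily mean a more important relationship.
- A steeper slope doesn't make a better model if the scatter around the line is large.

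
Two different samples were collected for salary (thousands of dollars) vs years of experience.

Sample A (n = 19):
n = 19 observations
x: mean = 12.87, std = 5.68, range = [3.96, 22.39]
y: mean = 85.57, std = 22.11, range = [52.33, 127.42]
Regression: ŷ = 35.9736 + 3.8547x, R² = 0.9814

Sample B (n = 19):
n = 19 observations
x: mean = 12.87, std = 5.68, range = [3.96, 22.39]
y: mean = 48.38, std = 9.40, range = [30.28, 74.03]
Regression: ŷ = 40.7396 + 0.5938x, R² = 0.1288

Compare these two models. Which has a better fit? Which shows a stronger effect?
Model A has the better fit (R² = 0.9814 vs 0.1288). Model A shows the stronger effect (|β₁| = 3.8547 vs 0.5938).

Model Comparison:

Goodness of fit (R²):
- Model A: R² = 0.9814 → 98.14% of variance in salary explained
- Model B: R² = 0.1288 → 12.88% of variance in salary explained
- 0.9814 > 0.1288 → Model A has the better fit

Which has the larger per-year effect? (|β₁|)
- Model A: β₁ = 3.8547 → predicted salary rises 3.8547 thousand dollars per additional year of experience
- Model B: β₁ = 0.5938 → predicted salary rises 0.5938 thousand dollars per additional year of experience
- |3.8547| > |0.5938| → Model A shows the stronger marginal effect

Note: A better fit (higher R²) doesn't necessarily mean a more important relationship.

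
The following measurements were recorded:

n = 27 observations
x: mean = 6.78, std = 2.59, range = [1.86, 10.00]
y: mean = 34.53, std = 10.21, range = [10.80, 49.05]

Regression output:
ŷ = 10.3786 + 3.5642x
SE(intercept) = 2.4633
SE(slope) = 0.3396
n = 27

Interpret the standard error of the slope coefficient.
SE(β̂₁) = 0.3396 is the estimated standard deviation of the slope estimate across repeated samples; relative to β̂₁ = 3.5642 that is 9.5%, a precise estimate.

SE(β̂₁) = s / √Sxx, where s is the residual standard deviation and Sxx = Σ(x − x̄)². It is the yardstick for how far β̂₁ = 3.5642 could plausibly be from the true slope.

Relative precision:
- SE / |β̂₁| = 0.3396 / 3.5642 = 9.5%
- Rule of thumb (under 20%: precise; 20% to under 50%: moderately precise; 50% or more: imprecise) → precise

Link to interval estimation: a confidence interval for β₁ is β̂₁ ± t* × 0.3396, so SE sets the half-width per unit of t*.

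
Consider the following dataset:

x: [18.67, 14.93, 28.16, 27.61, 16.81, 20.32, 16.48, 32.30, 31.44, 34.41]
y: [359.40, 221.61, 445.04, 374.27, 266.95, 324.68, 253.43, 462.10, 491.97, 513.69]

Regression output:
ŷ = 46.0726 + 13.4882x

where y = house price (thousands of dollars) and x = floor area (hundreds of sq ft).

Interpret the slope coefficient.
On average, house price is about 13.4882 thousand dollars higher for every extra hundred sq ft of floor area.

The slope β₁ = 13.4882 gives the rate at which the fitted house price changes with floor area.

Interpretation:
- Floor area up by 1 hundred sq ft → predicted house price increases by 13.4882 thousand dollars
- The effect is assumed constant over the observed range of x (linearity)

(β₀ = 46.0726 is the fitted value at x = 0 and is not part of the slope interpretation.)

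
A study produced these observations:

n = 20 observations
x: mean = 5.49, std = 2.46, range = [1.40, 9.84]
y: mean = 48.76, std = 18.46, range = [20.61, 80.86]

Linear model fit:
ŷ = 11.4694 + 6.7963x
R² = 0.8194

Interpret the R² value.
About 81.94% of the variability in y is accounted for by the regression on x (R² = 0.8194) — a strong linear fit.

R² = 1 − SS_res/SS_tot compares the residual scatter to the total scatter of y about its mean.

Here R² = 0.8194:
- Explained: 81.94% of the variation in y
- Unexplained (residual): 100% − 81.94% = 18.06%
- Rule of thumb (below 0.3 weak; 0.3 to below 0.7 moderate; 0.7 and above strong) → strong

Equivalently, for simple linear regression R² = r², so |r| = √0.8194 ≈ 0.9052.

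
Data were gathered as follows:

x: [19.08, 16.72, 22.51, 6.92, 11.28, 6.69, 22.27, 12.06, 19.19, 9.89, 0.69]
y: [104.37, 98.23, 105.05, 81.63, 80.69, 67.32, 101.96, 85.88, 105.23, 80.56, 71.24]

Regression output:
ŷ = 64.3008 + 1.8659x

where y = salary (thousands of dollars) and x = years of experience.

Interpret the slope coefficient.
An increase of one year in experience is associated with a 1.8659 thousand dollars increase in predicted salary.

The slope β₁ = 1.8659 gives the rate at which the fitted salary changes with experience.

Interpretation:
- Experience up by 1 year → predicted salary increases by 1.8659 thousand dollars
- This is a linear approximation: the same per-unit change is assumed across the whole observed x range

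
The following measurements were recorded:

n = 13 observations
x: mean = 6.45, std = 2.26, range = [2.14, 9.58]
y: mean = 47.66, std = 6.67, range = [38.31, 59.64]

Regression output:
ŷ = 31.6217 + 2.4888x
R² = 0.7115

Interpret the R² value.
The model explains 71.15% of the variance in y (R² = 0.7115), leaving 28.85% unexplained; the fit is strong.

R² (coefficient of determination) measures the proportion of variance in y explained by the regression model.

Here R² = 0.7115:
- Explained: 71.15% of the variation in y
- Unexplained (residual): 100% − 71.15% = 28.85%
- Rule of thumb (below 0.3 weak; 0.3 to below 0.7 moderate; 0.7 and above strong) → strong

Calculation: R² = 1 − (SS_res / SS_tot), where SS_res is the sum of squared residuals and SS_tot the total sum of squares.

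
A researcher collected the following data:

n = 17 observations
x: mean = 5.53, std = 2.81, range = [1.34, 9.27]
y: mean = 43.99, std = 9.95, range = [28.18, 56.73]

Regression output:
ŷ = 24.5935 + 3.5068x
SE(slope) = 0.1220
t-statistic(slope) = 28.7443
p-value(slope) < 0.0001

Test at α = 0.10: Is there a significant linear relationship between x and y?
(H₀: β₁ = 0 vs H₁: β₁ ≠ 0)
Reject H₀: p-value < 0.0001 < α = 0.10. The linear relationship is significant at the 10% level.

Hypothesis test for the slope coefficient:

H₀: β₁ = 0 (no linear relationship)
H₁: β₁ ≠ 0 (linear relationship exists)

Test statistic: t = β̂₁ / SE(β̂₁) = 3.5068 / 0.1220 = 28.7443

p < 0.0001: how often a slope estimate this far from 0 (in SE units) would arise by chance if β₁ were truly 0.

Decision rule: reject H₀ if p-value < α.
p-value < 0.0001 < α = 0.10 → reject H₀.

There is sufficient evidence at the 10% significance level to conclude that a linear relationship exists between x and y.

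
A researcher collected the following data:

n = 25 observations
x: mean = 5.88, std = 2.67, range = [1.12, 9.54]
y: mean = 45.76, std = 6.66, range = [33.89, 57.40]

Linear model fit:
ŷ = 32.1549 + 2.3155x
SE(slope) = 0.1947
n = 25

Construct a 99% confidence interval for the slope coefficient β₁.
The 99% CI for β₁ is (1.7689, 2.8621)

Confidence interval for the slope:

The 99% CI for β₁ is: β̂₁ ± t*(α/2, n-2) × SE(β̂₁)

Step 1: Find critical t-value
- Confidence level = 0.99
- Degrees of freedom = n - 2 = 25 - 2 = 23
- t*(α/2, 23) = 2.8073

Step 2: Calculate margin of error
Margin = 2.8073 × 0.1947 = 0.5466

Step 3: Construct interval
CI = 2.3155 ± 0.5466
CI = (1.7689, 2.8621)

Interpretation: We are 99% confident that the true slope β₁ lies between 1.7689 and 2.8621.
The interval does not include 0, suggesting a significant linear relationship.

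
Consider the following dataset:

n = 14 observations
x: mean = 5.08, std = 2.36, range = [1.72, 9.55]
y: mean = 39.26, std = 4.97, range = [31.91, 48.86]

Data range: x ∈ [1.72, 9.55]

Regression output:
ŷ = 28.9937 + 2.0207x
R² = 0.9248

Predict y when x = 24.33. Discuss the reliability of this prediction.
The equation gives ŷ = 78.1573; however x = 24.33 is 14.78 units above the observed range, so this extrapolated value should not be trusted.

Prediction calculation:
ŷ = 28.9937 + 2.0207 × 24.33
ŷ = 78.1573

Reliability:
- Data range: x ∈ [1.72, 9.55]
- Prediction point: x = 24.33 is 14.78 units above the observed range → this is EXTRAPOLATION, not interpolation

Why that matters here:
- The linear relationship may not hold outside the observed range
- R² describes fit only over the sampled x values; it says nothing about behaviour beyond them
- Real relationships often flatten, saturate, or turn nonlinear at extremes

A defensible statement: 'if the linear trend continued to x = 24.33, y would be about 78.1573' — the premise is untested.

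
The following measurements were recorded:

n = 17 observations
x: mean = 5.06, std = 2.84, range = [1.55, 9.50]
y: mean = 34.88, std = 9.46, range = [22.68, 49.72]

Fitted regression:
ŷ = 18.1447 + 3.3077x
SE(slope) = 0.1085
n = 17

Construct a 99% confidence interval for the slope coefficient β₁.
The 99% CI for β₁ is (2.9880, 3.6274)

Confidence interval for the slope:

The 99% CI for β₁ is: β̂₁ ± t*(α/2, n-2) × SE(β̂₁)

Step 1: Find critical t-value
- Confidence level = 0.99
- Degrees of freedom = n - 2 = 17 - 2 = 15
- t*(α/2, 15) = 2.9467

Step 2: Calculate margin of error
Margin = 2.9467 × 0.1085 = 0.3197

Step 3: Construct interval
CI = 3.3077 ± 0.3197
CI = (2.9880, 3.6274)

Interpretation: We are 99% confident that the true slope β₁ lies between 2.9880 and 3.6274.
Since 0 is outside the interval, a two-sided test at α = 0.01 would reject H₀: β₁ = 0.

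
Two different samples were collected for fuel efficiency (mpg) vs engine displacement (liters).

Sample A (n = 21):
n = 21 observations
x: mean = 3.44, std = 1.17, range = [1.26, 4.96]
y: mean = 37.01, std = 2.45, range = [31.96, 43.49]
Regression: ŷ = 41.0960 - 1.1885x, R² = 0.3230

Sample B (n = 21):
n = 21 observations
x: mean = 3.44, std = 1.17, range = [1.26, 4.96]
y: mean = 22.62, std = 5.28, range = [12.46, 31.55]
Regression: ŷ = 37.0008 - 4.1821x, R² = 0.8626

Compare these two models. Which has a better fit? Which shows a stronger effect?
Model B has the better fit (R² = 0.8626 vs 0.3230). Model B shows the stronger effect (|β₁| = 4.1821 vs 1.1885).

Model Comparison:

Fit — compare R²:
- Model A: R² = 0.3230 → 32.30% of variance in fuel efficiency explained
- Model B: R² = 0.8626 → 86.26% of variance in fuel efficiency explained
- 0.8626 > 0.3230 → Model B has the better fit

Strength of effect — compare |β₁|:
- Model A: β₁ = -1.1885 → predicted fuel efficiency falls 1.1885 mpg per additional liter of engine displacement
- Model B: β₁ = -4.1821 → predicted fuel efficiency falls 4.1821 mpg per additional liter of engine displacement
- |-1.1885| < |-4.1821| → Model B shows the stronger marginal effect

Note: A steeper slope doesn't make a better model if the scatter around the line is large.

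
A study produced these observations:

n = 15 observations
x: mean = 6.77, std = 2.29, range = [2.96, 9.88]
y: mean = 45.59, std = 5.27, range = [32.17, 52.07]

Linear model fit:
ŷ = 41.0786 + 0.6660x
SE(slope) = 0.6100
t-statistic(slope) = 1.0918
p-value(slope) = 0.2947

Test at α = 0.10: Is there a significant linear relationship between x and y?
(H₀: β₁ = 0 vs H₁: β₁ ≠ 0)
p-value = 0.2947 ≥ α = 0.10, so we fail to reject H₀. The relationship is not significant.

Hypothesis test for the slope coefficient:

H₀: β₁ = 0 (no linear relationship)
H₁: β₁ ≠ 0 (linear relationship exists)

Test statistic: t = β̂₁ / SE(β̂₁) = 0.6660 / 0.6100 = 1.0918

With df = 13, the two-sided p-value for |t| = 1.0918 is 0.2947.

Decision rule: reject H₀ if p-value < α.
p-value = 0.2947 ≥ α = 0.10 → fail to reject H₀.

At α = 0.10 the data do not provide convincing evidence of a nonzero slope.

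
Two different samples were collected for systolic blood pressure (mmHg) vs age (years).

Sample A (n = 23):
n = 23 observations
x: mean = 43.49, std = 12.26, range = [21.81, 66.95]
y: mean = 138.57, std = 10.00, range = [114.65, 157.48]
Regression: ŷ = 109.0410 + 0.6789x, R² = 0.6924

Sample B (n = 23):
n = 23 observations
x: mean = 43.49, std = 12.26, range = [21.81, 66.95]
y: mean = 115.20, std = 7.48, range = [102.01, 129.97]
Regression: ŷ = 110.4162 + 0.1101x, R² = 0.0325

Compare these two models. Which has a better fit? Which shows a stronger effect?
Model A has the better fit (R² = 0.6924 vs 0.0325). Model A shows the stronger effect (|β₁| = 0.6789 vs 0.1101).

Model Comparison:

Goodness of fit (R²):
- Model A: R² = 0.6924 → 69.24% of variance in blood pressure explained
- Model B: R² = 0.0325 → 3.25% of variance in blood pressure explained
- 0.6924 > 0.0325 → Model A has the better fit

Strength of effect — compare |β₁|:
- Model A: β₁ = 0.6789 → predicted blood pressure rises 0.6789 mmHg per additional year of age
- Model B: β₁ = 0.1101 → predicted blood pressure rises 0.1101 mmHg per additional year of age
- |0.6789| > |0.1101| → Model A shows the stronger marginal effect

Note: A better fit (higher R²) doesn't necessarily mean a more important relationship.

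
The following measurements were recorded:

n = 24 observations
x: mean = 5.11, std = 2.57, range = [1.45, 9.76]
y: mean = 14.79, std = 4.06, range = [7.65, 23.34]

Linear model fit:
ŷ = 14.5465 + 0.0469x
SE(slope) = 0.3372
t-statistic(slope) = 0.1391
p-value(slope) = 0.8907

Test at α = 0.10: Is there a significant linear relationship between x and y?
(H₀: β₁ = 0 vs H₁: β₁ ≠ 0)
Fail to reject H₀: p-value = 0.8907 ≥ α = 0.10. The linear relationship is not significant at the 10% level.

Hypothesis test for the slope coefficient:

H₀: β₁ = 0 (no linear relationship)
H₁: β₁ ≠ 0 (linear relationship exists)

Test statistic: t = β̂₁ / SE(β̂₁) = 0.0469 / 0.3372 = 0.1391

p = 0.8907: how often a slope estimate this far from 0 (in SE units) would arise by chance if β₁ were truly 0.

Decision rule: reject H₀ if p-value < α.
p-value = 0.8907 ≥ α = 0.10 → fail to reject H₀.

Conclusion: the linear association between x and y is not significant at the 10% level.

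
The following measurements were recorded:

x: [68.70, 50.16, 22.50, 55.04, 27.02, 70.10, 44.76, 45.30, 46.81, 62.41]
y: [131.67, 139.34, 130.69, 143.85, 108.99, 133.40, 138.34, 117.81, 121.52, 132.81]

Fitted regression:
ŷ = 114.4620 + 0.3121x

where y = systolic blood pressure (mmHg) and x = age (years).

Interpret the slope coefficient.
An increase of one year in age is associated with a 0.3121 mmHg increase in predicted blood pressure.

β₁ = 0.3121 is the change in predicted blood pressure (mmHg) per additional year of age.

Interpretation:
- Age up by 1 year → predicted blood pressure increases by 0.3121 mmHg
- This is a linear approximation: the same per-unit change is assumed across the whole observed x range
- The slope describes association in these data, not necessarily a causal effect

The intercept β₀ = 114.4620 is the predicted blood pressure when age = 0; since the smallest observed x is 22.50, this is an extrapolation and mainly anchors the line.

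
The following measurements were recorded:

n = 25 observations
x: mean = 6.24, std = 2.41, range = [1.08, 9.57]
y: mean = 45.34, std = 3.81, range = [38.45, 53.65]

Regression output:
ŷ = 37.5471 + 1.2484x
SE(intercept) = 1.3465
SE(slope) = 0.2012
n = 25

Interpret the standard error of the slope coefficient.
SE(slope) = 0.2012 measures the uncertainty in the estimated slope. The coefficient is estimated precisely (SE/|β̂₁| = 16.1%).

SE(β̂₁) = 0.2012 says: if we drew many samples of n = 25 from the same population and refit each time, the fitted slopes would scatter with a standard deviation of roughly 0.2012 around the true β₁.

Relative precision:
- SE / |β̂₁| = 0.2012 / 1.2484 = 16.1%
- Rule of thumb (under 20%: precise; 20% to under 50%: moderately precise; 50% or more: imprecise) → precise

Link to interval estimation: a confidence interval for β₁ is β̂₁ ± t* × 0.2012, so SE sets the half-width per unit of t*.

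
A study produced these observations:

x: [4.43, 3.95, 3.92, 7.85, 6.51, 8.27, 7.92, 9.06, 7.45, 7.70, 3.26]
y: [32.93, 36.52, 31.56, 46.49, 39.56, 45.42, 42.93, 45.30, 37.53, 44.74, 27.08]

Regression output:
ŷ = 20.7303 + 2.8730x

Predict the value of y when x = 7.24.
ŷ = 41.5308

Plug x = 7.24 into the fitted line:

ŷ = 20.7303 + 2.8730 × 7.24
ŷ = 20.7303 + 20.8005
ŷ = 41.5308

This is a point prediction; actual observations scatter around it by roughly the residual standard deviation.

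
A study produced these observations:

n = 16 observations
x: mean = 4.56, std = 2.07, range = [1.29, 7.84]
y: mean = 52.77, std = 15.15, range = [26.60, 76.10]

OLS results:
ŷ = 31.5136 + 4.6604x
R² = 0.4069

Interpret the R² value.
R² = 0.4069 means 40.69% of the variation in y is explained by the linear relationship with x. This indicates a moderate fit.

The coefficient of determination R² is the fraction of the total variation in y that the fitted line accounts for.

Here R² = 0.4069:
- Explained: 40.69% of the variation in y
- Unexplained (residual): 100% − 40.69% = 59.31%
- Rule of thumb (below 0.3 weak; 0.3 to below 0.7 moderate; 0.7 and above strong) → moderate

Equivalently, for simple linear regression R² = r², so |r| = √0.4069 ≈ 0.6379.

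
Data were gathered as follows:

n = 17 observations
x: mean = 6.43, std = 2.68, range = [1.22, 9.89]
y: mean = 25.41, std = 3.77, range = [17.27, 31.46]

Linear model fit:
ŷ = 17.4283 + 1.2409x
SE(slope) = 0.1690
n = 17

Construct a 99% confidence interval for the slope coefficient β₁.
The 99% CI for β₁ is (0.7429, 1.7389)

Confidence interval for the slope:

The 99% CI for β₁ is: β̂₁ ± t*(α/2, n-2) × SE(β̂₁)

Step 1: Find critical t-value
- Confidence level = 0.99
- Degrees of freedom = n - 2 = 17 - 2 = 15
- t*(α/2, 15) = 2.9467

Step 2: Calculate margin of error
Margin = 2.9467 × 0.1690 = 0.4980

Step 3: Construct interval
CI = 1.2409 ± 0.4980
CI = (0.7429, 1.7389)

Interpretation: intervals built this way capture the true β₁ in 99% of repeated samples; here the plausible range for the per-unit effect of x on y is 0.7429 to 1.7389.
Both endpoints are positive, so the data support a genuinely positive slope at this confidence level.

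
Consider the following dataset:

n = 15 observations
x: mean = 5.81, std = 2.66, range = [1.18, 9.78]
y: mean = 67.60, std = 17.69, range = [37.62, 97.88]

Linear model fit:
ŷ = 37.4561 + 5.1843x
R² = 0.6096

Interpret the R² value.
The model explains 60.96% of the variance in y (R² = 0.6096), leaving 39.04% unexplained; the fit is moderate.

The coefficient of determination R² is the fraction of the total variation in y that the fitted line accounts for.

Here R² = 0.6096:
- Explained: 60.96% of the variation in y
- Unexplained (residual): 100% − 60.96% = 39.04%
- Rule of thumb (below 0.3 weak; 0.3 to below 0.7 moderate; 0.7 and above strong) → moderate

Equivalently, for simple linear regression R² = r², so |r| = √0.6096 ≈ 0.7808.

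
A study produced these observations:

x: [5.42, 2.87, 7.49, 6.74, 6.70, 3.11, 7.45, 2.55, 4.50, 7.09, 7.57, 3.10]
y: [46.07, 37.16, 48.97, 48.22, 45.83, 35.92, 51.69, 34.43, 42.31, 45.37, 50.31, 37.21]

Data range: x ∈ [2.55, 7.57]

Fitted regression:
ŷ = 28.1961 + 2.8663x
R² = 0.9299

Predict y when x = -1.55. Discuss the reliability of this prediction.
ŷ = 23.7533, but this is extrapolation (below the data range [2.55, 7.57]) and may be unreliable.

Prediction calculation:
ŷ = 28.1961 + 2.8663 × (-1.55)
ŷ = 23.7533

Reliability:
- Data range: x ∈ [2.55, 7.57]
- Prediction point: x = -1.55 is 4.10 units below the observed range → this is EXTRAPOLATION, not interpolation

Why that matters here:
- The standard error of prediction grows with (x − x̄)², and x = -1.55 is far from x̄ = 5.38
- Real relationships often flatten, saturate, or turn nonlinear at extremes

Report the number if required, but flag clearly that it is an extrapolation.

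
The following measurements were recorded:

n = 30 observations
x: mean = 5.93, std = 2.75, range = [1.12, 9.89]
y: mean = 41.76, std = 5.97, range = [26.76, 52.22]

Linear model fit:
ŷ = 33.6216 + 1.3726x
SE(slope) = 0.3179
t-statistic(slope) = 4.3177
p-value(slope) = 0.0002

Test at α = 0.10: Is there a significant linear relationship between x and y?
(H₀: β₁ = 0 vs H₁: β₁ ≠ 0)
p-value = 0.0002 < α = 0.10, so we reject H₀. The relationship is significant.

Hypothesis test for the slope coefficient:

H₀: β₁ = 0 (no linear relationship)
H₁: β₁ ≠ 0 (linear relationship exists)

Test statistic: t = β̂₁ / SE(β̂₁) = 1.3726 / 0.3179 = 4.3177

p = 0.0002: how often a slope estimate this far from 0 (in SE units) would arise by chance if β₁ were truly 0.

Decision rule: reject H₀ if p-value < α.
p-value = 0.0002 < α = 0.10 → reject H₀.

There is sufficient evidence at the 10% significance level to conclude that a linear relationship exists between x and y.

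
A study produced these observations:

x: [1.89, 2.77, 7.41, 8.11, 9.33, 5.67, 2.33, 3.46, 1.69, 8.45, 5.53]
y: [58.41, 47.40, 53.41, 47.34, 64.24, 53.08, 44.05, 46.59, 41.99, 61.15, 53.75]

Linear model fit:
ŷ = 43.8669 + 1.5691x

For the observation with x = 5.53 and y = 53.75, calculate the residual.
Residual = 1.2060

The residual is the difference between the actual value and the predicted value:

Residual = y - ŷ

Step 1: Calculate predicted value
ŷ = 43.8669 + 1.5691 × 5.53
ŷ = 52.5440

Step 2: Calculate residual
Residual = 53.75 - 52.5440
Residual = 1.2060

The residual is positive, so the observed y = 53.75 sits above the regression line (the line underestimates it by 1.2060).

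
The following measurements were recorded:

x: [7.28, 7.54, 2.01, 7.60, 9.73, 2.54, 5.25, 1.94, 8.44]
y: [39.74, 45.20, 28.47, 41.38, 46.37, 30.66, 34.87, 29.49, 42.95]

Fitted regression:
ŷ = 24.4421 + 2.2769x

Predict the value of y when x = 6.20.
ŷ = 38.5589

To predict y for x = 6.20, substitute into the regression equation:

ŷ = 24.4421 + 2.2769 × 6.20
ŷ = 24.4421 + 14.1168
ŷ = 38.5589

This is the fitted mean response at that x — an individual observation would come with a wider prediction interval.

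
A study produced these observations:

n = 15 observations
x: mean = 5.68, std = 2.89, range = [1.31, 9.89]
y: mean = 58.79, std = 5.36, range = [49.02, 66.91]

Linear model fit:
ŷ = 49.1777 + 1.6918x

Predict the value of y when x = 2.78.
ŷ = 53.8809

Plug x = 2.78 into the fitted line:

ŷ = 49.1777 + 1.6918 × 2.78
ŷ = 49.1777 + 4.7032
ŷ = 53.8809

This is a point prediction; actual observations scatter around it by roughly the residual standard deviation.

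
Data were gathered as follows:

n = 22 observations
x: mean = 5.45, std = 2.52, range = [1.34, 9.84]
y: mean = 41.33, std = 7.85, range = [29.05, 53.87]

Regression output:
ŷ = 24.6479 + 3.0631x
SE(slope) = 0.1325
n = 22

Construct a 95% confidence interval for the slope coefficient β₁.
The 95% CI for β₁ is (2.7867, 3.3395)

Confidence interval for the slope:

The 95% CI for β₁ is: β̂₁ ± t*(α/2, n-2) × SE(β̂₁)

Step 1: Find critical t-value
- Confidence level = 0.95
- Degrees of freedom = n - 2 = 22 - 2 = 20
- t*(α/2, 20) = 2.0860

Step 2: Calculate margin of error
Margin = 2.0860 × 0.1325 = 0.2764

Step 3: Construct interval
CI = 3.0631 ± 0.2764
CI = (2.7867, 3.3395)

Interpretation: We are 95% confident that the true slope β₁ lies between 2.7867 and 3.3395.
Both endpoints are positive, so the data support a genuinely positive slope at this confidence level.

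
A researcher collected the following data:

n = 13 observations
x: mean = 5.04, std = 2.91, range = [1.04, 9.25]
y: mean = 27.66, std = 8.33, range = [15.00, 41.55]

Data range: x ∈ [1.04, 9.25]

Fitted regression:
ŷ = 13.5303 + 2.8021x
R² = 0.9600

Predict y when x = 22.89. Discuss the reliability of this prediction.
ŷ = 77.6704 (extrapolation — x = 22.89 lies outside [1.04, 9.25], so reliability is low).

Prediction calculation:
ŷ = 13.5303 + 2.8021 × 22.89
ŷ = 77.6704

Reliability:
- Data range: x ∈ [1.04, 9.25]
- Prediction point: x = 22.89 is 13.64 units above the observed range → this is EXTRAPOLATION, not interpolation

Why that matters here:
- Real relationships often flatten, saturate, or turn nonlinear at extremes
- The standard error of prediction grows with (x − x̄)², and x = 22.89 is far from x̄ = 5.04
- The linear relationship may not hold outside the observed range

Report the number if required, but flag clearly that it is an extrapolation.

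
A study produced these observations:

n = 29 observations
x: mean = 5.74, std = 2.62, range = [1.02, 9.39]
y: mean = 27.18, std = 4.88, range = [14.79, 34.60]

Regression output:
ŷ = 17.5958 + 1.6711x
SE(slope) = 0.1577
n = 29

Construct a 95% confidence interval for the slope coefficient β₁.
The 95% CI for β₁ is (1.3475, 1.9947)

Confidence interval for the slope:

The 95% CI for β₁ is: β̂₁ ± t*(α/2, n-2) × SE(β̂₁)

Step 1: Find critical t-value
- Confidence level = 0.95
- Degrees of freedom = n - 2 = 29 - 2 = 27
- t*(α/2, 27) = 2.0518

Step 2: Calculate margin of error
Margin = 2.0518 × 0.1577 = 0.3236

Step 3: Construct interval
CI = 1.6711 ± 0.3236
CI = (1.3475, 1.9947)

Interpretation: We are 95% confident that the true slope β₁ lies between 1.3475 and 1.9947.
Since 0 is outside the interval, a two-sided test at α = 0.05 would reject H₀: β₁ = 0.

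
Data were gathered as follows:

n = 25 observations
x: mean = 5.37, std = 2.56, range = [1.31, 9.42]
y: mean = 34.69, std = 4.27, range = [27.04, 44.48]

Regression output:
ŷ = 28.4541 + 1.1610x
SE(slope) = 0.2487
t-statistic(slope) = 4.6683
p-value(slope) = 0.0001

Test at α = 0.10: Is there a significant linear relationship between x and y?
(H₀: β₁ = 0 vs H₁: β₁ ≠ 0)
Reject H₀: p-value = 0.0001 < α = 0.10. The linear relationship is significant at the 10% level.

Hypothesis test for the slope coefficient:

H₀: β₁ = 0 (no linear relationship)
H₁: β₁ ≠ 0 (linear relationship exists)

Test statistic: t = β̂₁ / SE(β̂₁) = 1.1610 / 0.2487 = 4.6683

The p-value (0.0001) is the probability, under H₀, of a t-statistic at least as extreme as |t| = 4.6683 (two-sided, df = n − 2 = 23).

Decision rule: reject H₀ if p-value < α.
p-value = 0.0001 < α = 0.10 → reject H₀.

At α = 0.10 the data do provide convincing evidence of a nonzero slope.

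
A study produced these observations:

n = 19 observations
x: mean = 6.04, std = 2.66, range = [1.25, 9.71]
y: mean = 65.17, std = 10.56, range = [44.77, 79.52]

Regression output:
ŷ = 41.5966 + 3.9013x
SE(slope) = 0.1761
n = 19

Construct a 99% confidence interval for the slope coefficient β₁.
The 99% CI for β₁ is (3.3909, 4.4117)

Confidence interval for the slope:

The 99% CI for β₁ is: β̂₁ ± t*(α/2, n-2) × SE(β̂₁)

Step 1: Find critical t-value
- Confidence level = 0.99
- Degrees of freedom = n - 2 = 19 - 2 = 17
- t*(α/2, 17) = 2.8982

Step 2: Calculate margin of error
Margin = 2.8982 × 0.1761 = 0.5104

Step 3: Construct interval
CI = 3.9013 ± 0.5104
CI = (3.3909, 4.4117)

Interpretation: each one-unit increase in x is associated with a change in mean y of between 3.3909 and 4.4117, with 99% confidence.
Since 0 is outside the interval, a two-sided test at α = 0.01 would reject H₀: β₁ = 0.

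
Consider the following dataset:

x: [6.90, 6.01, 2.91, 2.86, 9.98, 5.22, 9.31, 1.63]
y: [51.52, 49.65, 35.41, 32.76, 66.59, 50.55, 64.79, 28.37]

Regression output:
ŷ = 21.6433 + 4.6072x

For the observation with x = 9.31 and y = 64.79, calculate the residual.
Residual = 0.2537

The residual is the difference between the actual value and the predicted value:

Residual = y - ŷ

Step 1: Calculate predicted value
ŷ = 21.6433 + 4.6072 × 9.31
ŷ = 64.5363

Step 2: Calculate residual
Residual = 64.79 - 64.5363
Residual = 0.2537

Interpretation: the model underestimates the actual value by 0.2537 at this point (positive residual → observation lies above the fitted line).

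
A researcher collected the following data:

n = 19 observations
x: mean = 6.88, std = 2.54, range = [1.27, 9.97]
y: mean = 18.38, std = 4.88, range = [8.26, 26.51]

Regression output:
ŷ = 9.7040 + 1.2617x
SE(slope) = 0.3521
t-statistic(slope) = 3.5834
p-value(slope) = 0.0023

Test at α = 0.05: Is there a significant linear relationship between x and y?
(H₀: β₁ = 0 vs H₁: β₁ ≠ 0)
Reject H₀: p-value = 0.0023 < α = 0.05. The linear relationship is significant at the 5% level.

Hypothesis test for the slope coefficient:

H₀: β₁ = 0 (no linear relationship)
H₁: β₁ ≠ 0 (linear relationship exists)

Test statistic: t = β̂₁ / SE(β̂₁) = 1.2617 / 0.3521 = 3.5834

p = 0.0023: how often a slope estimate this far from 0 (in SE units) would arise by chance if β₁ were truly 0.

Decision rule: reject H₀ if p-value < α.
p-value = 0.0023 < α = 0.05 → reject H₀.

There is sufficient evidence at the 5% significance level to conclude that a linear relationship exists between x and y.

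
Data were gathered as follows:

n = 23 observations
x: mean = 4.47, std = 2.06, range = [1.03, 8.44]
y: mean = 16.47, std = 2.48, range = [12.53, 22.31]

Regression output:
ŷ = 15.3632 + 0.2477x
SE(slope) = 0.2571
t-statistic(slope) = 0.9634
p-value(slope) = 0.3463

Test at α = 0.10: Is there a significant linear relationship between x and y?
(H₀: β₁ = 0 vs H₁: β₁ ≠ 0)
Fail to reject H₀: p-value = 0.3463 ≥ α = 0.10. The linear relationship is not significant at the 10% level.

Hypothesis test for the slope coefficient:

H₀: β₁ = 0 (no linear relationship)
H₁: β₁ ≠ 0 (linear relationship exists)

Test statistic: t = β̂₁ / SE(β̂₁) = 0.2477 / 0.2571 = 0.9634

With df = 21, the two-sided p-value for |t| = 0.9634 is 0.3463.

Decision rule: reject H₀ if p-value < α.
p-value = 0.3463 ≥ α = 0.10 → fail to reject H₀.

There is not sufficient evidence at the 10% significance level to conclude that a linear relationship exists between x and y.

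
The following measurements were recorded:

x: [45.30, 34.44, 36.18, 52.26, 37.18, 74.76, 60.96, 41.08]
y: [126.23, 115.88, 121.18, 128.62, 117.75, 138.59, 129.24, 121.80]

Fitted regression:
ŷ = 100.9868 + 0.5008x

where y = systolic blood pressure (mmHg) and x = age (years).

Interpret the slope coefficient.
On average, blood pressure is about 0.5008 mmHg higher for every extra year of age.

The slope β₁ = 0.5008 gives the rate at which the fitted blood pressure changes with age.

Interpretation:
- Age up by 1 year → predicted blood pressure increases by 0.5008 mmHg
- This is a linear approximation: the same per-unit change is assumed across the whole observed x range

(β₀ = 100.9868 is the fitted value at x = 0 and is not part of the slope interpretation.)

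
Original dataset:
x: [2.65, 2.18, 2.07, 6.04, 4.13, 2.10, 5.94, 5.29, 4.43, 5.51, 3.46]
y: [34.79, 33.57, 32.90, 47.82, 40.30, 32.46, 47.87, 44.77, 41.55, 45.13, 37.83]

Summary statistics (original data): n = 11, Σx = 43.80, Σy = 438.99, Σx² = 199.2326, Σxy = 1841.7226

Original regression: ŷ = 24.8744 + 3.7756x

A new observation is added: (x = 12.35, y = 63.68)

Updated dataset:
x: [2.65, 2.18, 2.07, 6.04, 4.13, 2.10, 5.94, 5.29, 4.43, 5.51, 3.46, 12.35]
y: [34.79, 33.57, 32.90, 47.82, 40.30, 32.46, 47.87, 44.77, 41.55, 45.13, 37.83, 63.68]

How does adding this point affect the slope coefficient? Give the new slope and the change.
The slope changes from 3.7756 to 3.1015 (change of -0.6741, or -17.9%).

x = 12.35 lies well outside the original x-range [2.07, 6.04] (x̄ ≈ 3.98), so this observation has high leverage and can move the slope substantially.

Step 1: Update the sums with the new point (n goes from 11 to 12)
Σx  = 43.80 + 12.35 = 56.15
Σy  = 438.99 + 63.68 = 502.67
Σx² = 199.2326 + 12.35² = 199.2326 + 152.5225 = 351.7551
Σxy = 1841.7226 + 12.35×63.68 = 1841.7226 + 786.4480 = 2628.1706

Step 2: Recompute the slope with b₁ = (nΣxy − ΣxΣy) / (nΣx² − (Σx)²)
Numerator   = 12×2628.1706 − 56.15×502.67 = 31538.0472 − 28224.9205 = 3313.1267
Denominator = 12×351.7551 − 56.15² = 4221.0612 − 3152.8225 = 1068.2387
b₁(new) = 3313.1267 / 1068.2387 = 3.1015

(Same formula on the original sums: (11×1841.7226 − 43.80×438.99) / (11×199.2326 − 43.80²) = 1031.1866 / 273.1186 = 3.7756, matching the given fit.)

Step 3: Change in slope
Δβ₁ = 3.1015 − 3.7756 = -0.6741
Relative change = -0.6741 / 3.7756 × 100% = -17.9%
→ the slope decreases when the point is added.

A high-leverage point only changes the slope if it is off the original line; here y = 63.68 is below the original trend, so the slope decreases.
In practice: investigate whether it comes from the same population as the rest of the sample.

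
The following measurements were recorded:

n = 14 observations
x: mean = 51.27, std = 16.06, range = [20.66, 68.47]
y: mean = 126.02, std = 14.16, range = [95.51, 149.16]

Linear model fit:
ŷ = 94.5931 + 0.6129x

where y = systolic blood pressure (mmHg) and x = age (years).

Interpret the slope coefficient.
On average, blood pressure is about 0.6129 mmHg higher for every extra year of age.

β₁ = 0.6129 is the change in predicted blood pressure (mmHg) per additional year of age.

Interpretation:
- Age up by 1 year → predicted blood pressure increases by 0.6129 mmHg
- The effect is assumed constant over the observed range of x (linearity)
- The sign (+) gives the direction; the magnitude 0.6129 gives the size of the effect per year

(β₀ = 94.5931 is the fitted value at x = 0 and is not part of the slope interpretation.)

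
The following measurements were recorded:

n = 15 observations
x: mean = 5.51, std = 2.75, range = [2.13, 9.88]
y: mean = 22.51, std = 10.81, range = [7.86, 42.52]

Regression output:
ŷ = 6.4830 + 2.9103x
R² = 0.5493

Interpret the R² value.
The model explains 54.93% of the variance in y (R² = 0.5493), leaving 45.07% unexplained; the fit is moderate.

R² = 1 − SS_res/SS_tot compares the residual scatter to the total scatter of y about its mean.

Here R² = 0.5493:
- Explained: 54.93% of the variation in y
- Unexplained (residual): 100% − 54.93% = 45.07%
- Rule of thumb (below 0.3 weak; 0.3 to below 0.7 moderate; 0.7 and above strong) → moderate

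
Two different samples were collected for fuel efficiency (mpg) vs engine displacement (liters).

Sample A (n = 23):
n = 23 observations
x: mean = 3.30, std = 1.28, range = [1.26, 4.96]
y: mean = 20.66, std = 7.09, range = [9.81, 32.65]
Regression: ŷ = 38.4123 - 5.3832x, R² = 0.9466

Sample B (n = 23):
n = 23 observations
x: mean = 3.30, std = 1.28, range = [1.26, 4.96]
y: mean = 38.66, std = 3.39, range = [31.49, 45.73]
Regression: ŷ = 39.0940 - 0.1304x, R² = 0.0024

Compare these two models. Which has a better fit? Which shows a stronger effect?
Model A has the better fit (R² = 0.9466 vs 0.0024). Model A shows the stronger effect (|β₁| = 5.3832 vs 0.1304).

Model Comparison:

Fit — compare R²:
- Model A: R² = 0.9466 → 94.66% of variance in fuel efficiency explained
- Model B: R² = 0.0024 → 0.24% of variance in fuel efficiency explained
- 0.9466 > 0.0024 → Model A has the better fit

Strength of effect — compare |β₁|:
- Model A: β₁ = -5.3832 → predicted fuel efficiency falls 5.3832 mpg per additional liter of engine displacement
- Model B: β₁ = -0.1304 → predicted fuel efficiency falls 0.1304 mpg per additional liter of engine displacement
- |-5.3832| > |-0.1304| → Model A shows the stronger marginal effect

Notes:
- The two samples could reflect different populations, time periods, or measurement quality.
- R² measures how tightly points cluster around the line; β₁ measures how steep the line is — they answer different questions.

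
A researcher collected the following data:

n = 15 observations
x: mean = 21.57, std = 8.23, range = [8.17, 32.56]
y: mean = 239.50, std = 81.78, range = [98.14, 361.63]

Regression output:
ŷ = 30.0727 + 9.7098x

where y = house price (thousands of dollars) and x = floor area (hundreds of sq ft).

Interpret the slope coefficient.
On average, house price is about 9.7098 thousand dollars higher for every extra hundred sq ft of floor area.

β₁ = 9.7098 is the change in predicted house price (thousand dollars) per additional hundred sq ft of floor area.

Interpretation:
- Floor area up by 1 hundred sq ft → predicted house price increases by 9.7098 thousand dollars
- This is a linear approximation: the same per-unit change is assumed across the whole observed x range
- The sign (+) gives the direction; the magnitude 9.7098 gives the size of the effect per hundred sq ft

(β₀ = 30.0727 is the fitted value at x = 0 and is not part of the slope interpretation.)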